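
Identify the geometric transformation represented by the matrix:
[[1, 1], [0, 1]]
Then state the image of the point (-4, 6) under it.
horizontal shear with factor 1; image of (-4, 6) is (2, 6)

The matrix [[1, k], [0, 1]] sends (x, y) to (x + 1y, y), leaving the y-coordinate fixed: a horizontal shear.
The matrix [[1, 1], [0, 1]] represents: horizontal shear with factor 1.
Applying it to (-4, 6): [1·-4 + 1·6, 0·-4 + 1·6] = (2, 6).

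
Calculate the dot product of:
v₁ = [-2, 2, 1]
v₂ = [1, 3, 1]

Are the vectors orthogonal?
5, No

The dot product is the sum of products of corresponding components.
v₁·v₂ = (-2)*(1) + (2)*(3) + (1)*(1) = -2 + 6 + 1 = 5.
Two vectors are orthogonal iff their dot product is 0; here the dot product is 5, so the vectors are not orthogonal.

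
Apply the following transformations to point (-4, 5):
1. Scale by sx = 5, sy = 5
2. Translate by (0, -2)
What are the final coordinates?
(-20, 23)

Step 1: Scale (-4, 5) by (sx, sy) = (5, 5) → (-20, 25)
Step 2: Translate by (0, -2) → (-20, 23)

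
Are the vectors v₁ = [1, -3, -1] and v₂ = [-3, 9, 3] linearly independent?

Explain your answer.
No, linearly dependent (v₂ = -3·v₁)

Check whether there is a scalar k with v₂ = k·v₁.
Comparing components, k = -3 satisfies -3·[1, -3, -1] = [-3, 9, 3].
Since v₂ is a scalar multiple of v₁, the two vectors are linearly dependent.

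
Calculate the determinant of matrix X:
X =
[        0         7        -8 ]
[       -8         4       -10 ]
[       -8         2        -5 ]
det(X) = 152

Expand along row 0 (cofactor expansion): det(X) = a*(e*i - f*h) - b*(d*i - f*g) + c*(d*h - e*g), where the 3×3 is [[a, b, c], [d, e, f], [g, h, i]].
Minor M_00 = (4)*(-5) - (-10)*(2) = -20 + 20 = 0.
Minor M_01 = (-8)*(-5) - (-10)*(-8) = 40 - 80 = -40.
Minor M_02 = (-8)*(2) - (4)*(-8) = -16 + 32 = 16.
det(X) = (0)*(0) - (7)*(-40) + (-8)*(16) = 0 + 280 - 128 = 152.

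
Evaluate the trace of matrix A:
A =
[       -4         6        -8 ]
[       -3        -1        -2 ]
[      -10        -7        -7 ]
tr(A) = -4 - 1 - 7 = -12

The trace of a square matrix is the sum of its diagonal entries.
Diagonal entries of A: A[0][0] = -4, A[1][1] = -1, A[2][2] = -7.
tr(A) = -4 - 1 - 7 = -12.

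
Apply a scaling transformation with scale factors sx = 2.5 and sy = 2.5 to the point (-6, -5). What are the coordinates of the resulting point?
(-15.0, -12.5)

Scaling matrix:
[[2.50, 0], [0, 2.50]]
Result: (-6 × 2.5, -5 × 2.5) = (-15.0, -12.5)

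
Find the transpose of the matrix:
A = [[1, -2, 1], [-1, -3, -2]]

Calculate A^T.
[[1, -1], [-2, -3], [1, -2]]

The transpose sends entry (i,j) to (j,i); rows become columns.
Row 0 of A: [1, -2, 1] -> column 0 of A^T.
Row 1 of A: [-1, -3, -2] -> column 1 of A^T.
A^T = [[1, -1], [-2, -3], [1, -2]]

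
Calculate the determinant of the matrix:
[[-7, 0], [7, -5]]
35

For a 2×2 matrix [[a, b], [c, d]], det = ad - bc
det = (-7)(-5) - (0)(7) = 35 - 0 = 35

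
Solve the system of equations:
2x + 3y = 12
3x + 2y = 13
x = 3, y = 2

Use elimination (row reduction):
Equation 1: 2x + 3y = 12.
Equation 2: 3x + 2y = 13.
Multiply Eq1 by 3 and Eq2 by 2: 6x + 9y = 36;  6x + 4y = 26.
Subtract: (-5)y = -10, so y = 2.
Back-substitute into Eq1: 2x + 3*(2) = 12, so x = 3.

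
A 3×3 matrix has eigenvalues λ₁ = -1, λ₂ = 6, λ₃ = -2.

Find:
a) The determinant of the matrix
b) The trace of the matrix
det = 12, trace = 3

Two standard eigenvalue identities:
- det(A) equals the product of the eigenvalues (counted with multiplicity).
- trace(A) equals the sum of the eigenvalues.
det(A) = (-1)*(6)*(-2) = 12.
trace(A) = -1 + 6 - 2 = 3.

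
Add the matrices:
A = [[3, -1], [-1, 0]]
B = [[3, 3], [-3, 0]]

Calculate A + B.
[[6, 2], [-4, 0]]

Add corresponding elements:
(3)+(3)=6
(-1)+(3)=2
(-1)+(-3)=-4
(0)+(0)=0
A + B = [[6, 2], [-4, 0]]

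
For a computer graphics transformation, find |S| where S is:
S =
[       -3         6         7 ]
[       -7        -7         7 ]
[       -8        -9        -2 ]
det(S) = -602

Expand along row 0 (cofactor expansion): det(S) = a*(e*i - f*h) - b*(d*i - f*g) + c*(d*h - e*g), where the 3×3 is [[a, b, c], [d, e, f], [g, h, i]].
Minor M_00 = (-7)*(-2) - (7)*(-9) = 14 + 63 = 77.
Minor M_01 = (-7)*(-2) - (7)*(-8) = 14 + 56 = 70.
Minor M_02 = (-7)*(-9) - (-7)*(-8) = 63 - 56 = 7.
det(S) = (-3)*(77) - (6)*(70) + (7)*(7) = -231 - 420 + 49 = -602.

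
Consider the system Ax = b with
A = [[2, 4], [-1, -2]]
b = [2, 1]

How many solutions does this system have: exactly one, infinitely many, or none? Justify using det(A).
No solution

det(A) = (2)*(-2) - (4)*(-1) = 0, so A is singular.
The column space of A is span(column 1) = span([2, -1]).
b = [2, 1] is not a scalar multiple of column 1, so b ∉ column space and the system is inconsistent — no solution.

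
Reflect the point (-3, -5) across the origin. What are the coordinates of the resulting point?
(3, 5)

Reflection across origin: (-3, -5) → (3, 5)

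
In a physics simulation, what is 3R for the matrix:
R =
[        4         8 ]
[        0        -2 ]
3R =
[       12        24 ]
[        0        -6 ]

Scalar multiplication is elementwise: (3R)[i][j] = 3 * R[i][j].
  (3R)[0][0] = 3 * (4) = 12
  (3R)[0][1] = 3 * (8) = 24
  (3R)[1][0] = 3 * (0) = 0
  (3R)[1][1] = 3 * (-2) = -6
3R =
[       12        24 ]
[        0        -6 ]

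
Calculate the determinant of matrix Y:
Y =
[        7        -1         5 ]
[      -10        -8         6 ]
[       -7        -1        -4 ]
det(Y) = 118

Expand along row 0 (cofactor expansion): det(Y) = a*(e*i - f*h) - b*(d*i - f*g) + c*(d*h - e*g), where the 3×3 is [[a, b, c], [d, e, f], [g, h, i]].
Minor M_00 = (-8)*(-4) - (6)*(-1) = 32 + 6 = 38.
Minor M_01 = (-10)*(-4) - (6)*(-7) = 40 + 42 = 82.
Minor M_02 = (-10)*(-1) - (-8)*(-7) = 10 - 56 = -46.
det(Y) = (7)*(38) - (-1)*(82) + (5)*(-46) = 266 + 82 - 230 = 118.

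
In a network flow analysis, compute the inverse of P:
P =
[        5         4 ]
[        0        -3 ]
det(P) = -15
P⁻¹ =
[      1/5      4/15 ]
[        0      -1/3 ]

For a 2×2 matrix P = [[a, b], [c, d]] with det(P) ≠ 0, P⁻¹ = (1/det(P)) * [[d, -b], [-c, a]].
det(P) = (5)*(-3) - (4)*(0) = -15 - 0 = -15.
P⁻¹ = (1/-15) * [[-3, -4], [0, 5]].
Dividing each entry by -15 and reducing:
P⁻¹ =
[      1/5      4/15 ]
[        0      -1/3 ]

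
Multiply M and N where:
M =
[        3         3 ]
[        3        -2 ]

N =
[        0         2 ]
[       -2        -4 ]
MN =
[       -6        -6 ]
[        4        14 ]

Matrix multiplication: (MN)[i][j] = sum over k of M[i][k] * N[k][j].
  (MN)[0][0] = (3)*(0) + (3)*(-2) = -6
  (MN)[0][1] = (3)*(2) + (3)*(-4) = -6
  (MN)[1][0] = (3)*(0) + (-2)*(-2) = 4
  (MN)[1][1] = (3)*(2) + (-2)*(-4) = 14
MN =
[       -6        -6 ]
[        4        14 ]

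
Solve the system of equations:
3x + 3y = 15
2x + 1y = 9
x = 4, y = 1

Use elimination (row reduction):
Equation 1: 3x + 3y = 15.
Equation 2: 2x + 1y = 9.
Multiply Eq1 by 2 and Eq2 by 3: 6x + 6y = 30;  6x + 3y = 27.
Subtract: (-3)y = -3, so y = 1.
Back-substitute into Eq1: 3x + 3*(1) = 15, so x = 4.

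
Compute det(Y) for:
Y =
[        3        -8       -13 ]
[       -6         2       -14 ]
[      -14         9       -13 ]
det(Y) = -306

Expand along row 0 (cofactor expansion): det(Y) = a*(e*i - f*h) - b*(d*i - f*g) + c*(d*h - e*g), where the 3×3 is [[a, b, c], [d, e, f], [g, h, i]].
Minor M_00 = (2)*(-13) - (-14)*(9) = -26 + 126 = 100.
Minor M_01 = (-6)*(-13) - (-14)*(-14) = 78 - 196 = -118.
Minor M_02 = (-6)*(9) - (2)*(-14) = -54 + 28 = -26.
det(Y) = (3)*(100) - (-8)*(-118) + (-13)*(-26) = 300 - 944 + 338 = -306.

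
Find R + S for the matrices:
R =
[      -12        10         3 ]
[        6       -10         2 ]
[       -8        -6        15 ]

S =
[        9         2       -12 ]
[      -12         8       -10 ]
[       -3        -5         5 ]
R + S =
[       -3        12        -9 ]
[       -6        -2        -8 ]
[      -11       -11        20 ]

Matrix addition is elementwise: (R+S)[i][j] = R[i][j] + S[i][j].
  (R+S)[0][0] = (-12) + (9) = -3
  (R+S)[0][1] = (10) + (2) = 12
  (R+S)[0][2] = (3) + (-12) = -9
  (R+S)[1][0] = (6) + (-12) = -6
  (R+S)[1][1] = (-10) + (8) = -2
  (R+S)[1][2] = (2) + (-10) = -8
  (R+S)[2][0] = (-8) + (-3) = -11
  (R+S)[2][1] = (-6) + (-5) = -11
  (R+S)[2][2] = (15) + (5) = 20
R + S =
[       -3        12        -9 ]
[       -6        -2        -8 ]
[      -11       -11        20 ]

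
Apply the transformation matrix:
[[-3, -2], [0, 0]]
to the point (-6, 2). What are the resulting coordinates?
(14, 0)

Matrix multiplication:
[[-3, -2], [0, 0]] × [-6, 2]ᵀ
= [-3×-6 + -2×2, 0×-6 + 0×2]ᵀ
= [14.0000, 0.0000]ᵀ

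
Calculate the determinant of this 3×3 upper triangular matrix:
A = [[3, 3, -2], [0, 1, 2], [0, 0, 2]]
6

The determinant of a triangular matrix is the product of its diagonal entries (the off-diagonal entries above the diagonal do not affect it).
det(A) = (3) * (1) * (2) = 6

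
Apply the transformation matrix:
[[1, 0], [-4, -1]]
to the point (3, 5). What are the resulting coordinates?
(3, -17)

Matrix multiplication:
[[1, 0], [-4, -1]] × [3, 5]ᵀ
= [1×3 + 0×5, -4×3 + -1×5]ᵀ
= [3.0000, -17.0000]ᵀ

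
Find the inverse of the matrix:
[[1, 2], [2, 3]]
[[-3, 2], [2, -1]]

For [[a,b],[c,d]], inverse = (1/det)·[[d,-b],[-c,a]]
det = 1·3 - 2·2 = -1
Inverse = (1/-1)·[[3, -2], [-2, 1]]
        = [[-3, 2], [2, -1]]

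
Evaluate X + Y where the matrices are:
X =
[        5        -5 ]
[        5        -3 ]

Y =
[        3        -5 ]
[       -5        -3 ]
X + Y =
[        8       -10 ]
[        0        -6 ]

Matrix addition is elementwise: (X+Y)[i][j] = X[i][j] + Y[i][j].
  (X+Y)[0][0] = (5) + (3) = 8
  (X+Y)[0][1] = (-5) + (-5) = -10
  (X+Y)[1][0] = (5) + (-5) = 0
  (X+Y)[1][1] = (-3) + (-3) = -6
X + Y =
[        8       -10 ]
[        0        -6 ]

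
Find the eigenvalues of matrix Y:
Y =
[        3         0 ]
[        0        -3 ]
λ = -3, 3

Solve det(Y - λI) = 0. For a 2×2 matrix the characteristic equation is λ² - (trace)λ + det = 0.
trace(Y) = a + d = 3 - 3 = 0.
det(Y) = a*d - b*c = (3)*(-3) - (0)*(0) = -9 - 0 = -9.
Characteristic equation: λ² - (0)λ + (-9) = 0.
Discriminant = (0)² - 4*(-9) = 0 + 36 = 36.
λ = (0 ± √36) / 2 = (0 ± 6) / 2 = -3, 3.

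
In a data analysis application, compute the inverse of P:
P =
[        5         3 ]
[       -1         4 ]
det(P) = 23
P⁻¹ =
[     4/23     -3/23 ]
[     1/23      5/23 ]

For a 2×2 matrix P = [[a, b], [c, d]] with det(P) ≠ 0, P⁻¹ = (1/det(P)) * [[d, -b], [-c, a]].
det(P) = (5)*(4) - (3)*(-1) = 20 + 3 = 23.
P⁻¹ = (1/23) * [[4, -3], [1, 5]].
Dividing each entry by 23 and reducing:
P⁻¹ =
[     4/23     -3/23 ]
[     1/23      5/23 ]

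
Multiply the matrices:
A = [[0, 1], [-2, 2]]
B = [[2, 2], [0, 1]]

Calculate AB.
[[0, 1], [-4, -2]]

Each entry (i,j) of AB = sum over k of A[i][k]*B[k][j].
(AB)[0][0] = (0)*(2) + (1)*(0) = 0
(AB)[0][1] = (0)*(2) + (1)*(1) = 1
(AB)[1][0] = (-2)*(2) + (2)*(0) = -4
(AB)[1][1] = (-2)*(2) + (2)*(1) = -2
AB = [[0, 1], [-4, -2]]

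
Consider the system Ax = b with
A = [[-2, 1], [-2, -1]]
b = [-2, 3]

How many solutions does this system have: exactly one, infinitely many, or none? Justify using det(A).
Exactly one solution

Compute det(A) = (-2)*(-1) - (1)*(-2) = 4.
Because det(A) ≠ 0, A is invertible and Ax = b has a unique solution for every b (here x = A⁻¹ b).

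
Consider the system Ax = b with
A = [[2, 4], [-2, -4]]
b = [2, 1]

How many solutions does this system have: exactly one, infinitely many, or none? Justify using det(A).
No solution

det(A) = (2)*(-4) - (4)*(-2) = 0, so A is singular.
The column space of A is span(column 1) = span([2, -2]).
b = [2, 1] is not a scalar multiple of column 1, so b ∉ column space and the system is inconsistent — no solution.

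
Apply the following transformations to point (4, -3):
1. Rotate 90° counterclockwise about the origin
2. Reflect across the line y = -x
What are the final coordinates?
(-4, -3)

Step 1: Rotate 90° → (3, 4)
Step 2: Reflect across the line y = -x → (-4, -3)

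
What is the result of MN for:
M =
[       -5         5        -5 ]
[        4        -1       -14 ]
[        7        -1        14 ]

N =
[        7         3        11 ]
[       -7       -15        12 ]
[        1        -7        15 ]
MN =
[      -75       -55       -70 ]
[       21       125      -178 ]
[       70       -62       275 ]

Matrix multiplication: (MN)[i][j] = sum over k of M[i][k] * N[k][j].
  (MN)[0][0] = (-5)*(7) + (5)*(-7) + (-5)*(1) = -75
  (MN)[0][1] = (-5)*(3) + (5)*(-15) + (-5)*(-7) = -55
  (MN)[0][2] = (-5)*(11) + (5)*(12) + (-5)*(15) = -70
  (MN)[1][0] = (4)*(7) + (-1)*(-7) + (-14)*(1) = 21
  (MN)[1][1] = (4)*(3) + (-1)*(-15) + (-14)*(-7) = 125
  (MN)[1][2] = (4)*(11) + (-1)*(12) + (-14)*(15) = -178
  (MN)[2][0] = (7)*(7) + (-1)*(-7) + (14)*(1) = 70
  (MN)[2][1] = (7)*(3) + (-1)*(-15) + (14)*(-7) = -62
  (MN)[2][2] = (7)*(11) + (-1)*(12) + (14)*(15) = 275
MN =
[      -75       -55       -70 ]
[       21       125      -178 ]
[       70       -62       275 ]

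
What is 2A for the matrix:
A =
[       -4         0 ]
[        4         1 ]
2A =
[       -8         0 ]
[        8         2 ]

Scalar multiplication is elementwise: (2A)[i][j] = 2 * A[i][j].
  (2A)[0][0] = 2 * (-4) = -8
  (2A)[0][1] = 2 * (0) = 0
  (2A)[1][0] = 2 * (4) = 8
  (2A)[1][1] = 2 * (1) = 2
2A =
[       -8         0 ]
[        8         2 ]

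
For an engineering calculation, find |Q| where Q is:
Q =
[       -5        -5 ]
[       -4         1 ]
det(Q) = -25

For a 2×2 matrix [[a, b], [c, d]], det = a*d - b*c.
det(Q) = (-5)*(1) - (-5)*(-4) = -5 - 20 = -25.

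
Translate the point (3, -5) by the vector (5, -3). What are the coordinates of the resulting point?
(8, -8)

Translation by (5, -3):
x' = 3 + 5 = 8
y' = -5 + -3 = -8
Homogeneous matrix: [[1, 0, 5], [0, 1, -3], [0, 0, 1]]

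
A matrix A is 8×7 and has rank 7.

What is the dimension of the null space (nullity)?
0

The rank-nullity theorem for an m×n matrix states:
rank(A) + nullity(A) = n (the number of columns).
Here n = 7 and rank(A) = 7, so nullity(A) = 7 - 7 = 0.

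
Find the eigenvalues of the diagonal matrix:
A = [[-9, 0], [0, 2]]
λ₁ = -9, λ₂ = 2

The characteristic polynomial of A is det(A - λI) = (-9 - λ)(2 - λ) = 0.
The roots are λ = -9 and λ = 2, so the eigenvalues are the diagonal entries.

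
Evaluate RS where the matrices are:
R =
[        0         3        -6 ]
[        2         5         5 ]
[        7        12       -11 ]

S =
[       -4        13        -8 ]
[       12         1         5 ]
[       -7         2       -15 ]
RS =
[       78        -9       105 ]
[       17        41       -66 ]
[      193        81       169 ]

Matrix multiplication: (RS)[i][j] = sum over k of R[i][k] * S[k][j].
  (RS)[0][0] = (0)*(-4) + (3)*(12) + (-6)*(-7) = 78
  (RS)[0][1] = (0)*(13) + (3)*(1) + (-6)*(2) = -9
  (RS)[0][2] = (0)*(-8) + (3)*(5) + (-6)*(-15) = 105
  (RS)[1][0] = (2)*(-4) + (5)*(12) + (5)*(-7) = 17
  (RS)[1][1] = (2)*(13) + (5)*(1) + (5)*(2) = 41
  (RS)[1][2] = (2)*(-8) + (5)*(5) + (5)*(-15) = -66
  (RS)[2][0] = (7)*(-4) + (12)*(12) + (-11)*(-7) = 193
  (RS)[2][1] = (7)*(13) + (12)*(1) + (-11)*(2) = 81
  (RS)[2][2] = (7)*(-8) + (12)*(5) + (-11)*(-15) = 169
RS =
[       78        -9       105 ]
[       17        41       -66 ]
[      193        81       169 ]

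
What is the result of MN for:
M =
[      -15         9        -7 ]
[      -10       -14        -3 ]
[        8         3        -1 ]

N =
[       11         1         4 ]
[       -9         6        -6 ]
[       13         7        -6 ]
MN =
[     -337       -10       -72 ]
[      -23      -115        62 ]
[       48        19        20 ]

Matrix multiplication: (MN)[i][j] = sum over k of M[i][k] * N[k][j].
  (MN)[0][0] = (-15)*(11) + (9)*(-9) + (-7)*(13) = -337
  (MN)[0][1] = (-15)*(1) + (9)*(6) + (-7)*(7) = -10
  (MN)[0][2] = (-15)*(4) + (9)*(-6) + (-7)*(-6) = -72
  (MN)[1][0] = (-10)*(11) + (-14)*(-9) + (-3)*(13) = -23
  (MN)[1][1] = (-10)*(1) + (-14)*(6) + (-3)*(7) = -115
  (MN)[1][2] = (-10)*(4) + (-14)*(-6) + (-3)*(-6) = 62
  (MN)[2][0] = (8)*(11) + (3)*(-9) + (-1)*(13) = 48
  (MN)[2][1] = (8)*(1) + (3)*(6) + (-1)*(7) = 19
  (MN)[2][2] = (8)*(4) + (3)*(-6) + (-1)*(-6) = 20
MN =
[     -337       -10       -72 ]
[      -23      -115        62 ]
[       48        19        20 ]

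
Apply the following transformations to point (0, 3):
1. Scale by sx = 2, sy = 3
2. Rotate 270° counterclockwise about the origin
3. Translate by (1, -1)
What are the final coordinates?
(10, -1)

Step 1: Scale → (0, 9)
Step 2: Rotate 270° → (9, 0)
Step 3: Translate → (10, -1)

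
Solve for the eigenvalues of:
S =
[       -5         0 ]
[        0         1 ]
λ = -5, 1

Solve det(S - λI) = 0. For a 2×2 matrix the characteristic equation is λ² - (trace)λ + det = 0.
trace(S) = a + d = -5 + 1 = -4.
det(S) = a*d - b*c = (-5)*(1) - (0)*(0) = -5 - 0 = -5.
Characteristic equation: λ² - (-4)λ + (-5) = 0.
Discriminant = (-4)² - 4*(-5) = 16 + 20 = 36.
λ = (-4 ± √36) / 2 = (-4 ± 6) / 2 = -5, 1.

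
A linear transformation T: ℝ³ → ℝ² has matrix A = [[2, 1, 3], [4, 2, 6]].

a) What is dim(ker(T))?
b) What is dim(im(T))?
dim(ker) = 2, dim(im) = 1

Observe that row 2 = 2 × row 1 (so the rows are linearly dependent).
Thus rank(A) = 1 (only one linearly independent row).
dim(im(T)) = rank(A) = 1.
By the rank-nullity theorem applied to T: ℝ³ → ℝ², rank(A) + nullity(A) = 3 (the domain dimension), so dim(ker(T)) = 3 - 1 = 2.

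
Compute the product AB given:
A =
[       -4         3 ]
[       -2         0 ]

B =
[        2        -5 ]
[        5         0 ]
AB =
[        7        20 ]
[       -4        10 ]

Matrix multiplication: (AB)[i][j] = sum over k of A[i][k] * B[k][j].
  (AB)[0][0] = (-4)*(2) + (3)*(5) = 7
  (AB)[0][1] = (-4)*(-5) + (3)*(0) = 20
  (AB)[1][0] = (-2)*(2) + (0)*(5) = -4
  (AB)[1][1] = (-2)*(-5) + (0)*(0) = 10
AB =
[        7        20 ]
[       -4        10 ]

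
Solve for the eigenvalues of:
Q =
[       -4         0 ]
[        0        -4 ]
λ = -4, -4

Solve det(Q - λI) = 0. For a 2×2 matrix the characteristic equation is λ² - (trace)λ + det = 0.
trace(Q) = a + d = -4 - 4 = -8.
det(Q) = a*d - b*c = (-4)*(-4) - (0)*(0) = 16 - 0 = 16.
Characteristic equation: λ² - (-8)λ + (16) = 0.
Discriminant = (-8)² - 4*(16) = 64 - 64 = 0.
λ = (-8 ± √0) / 2 = (-8 ± 0) / 2 = -4, -4.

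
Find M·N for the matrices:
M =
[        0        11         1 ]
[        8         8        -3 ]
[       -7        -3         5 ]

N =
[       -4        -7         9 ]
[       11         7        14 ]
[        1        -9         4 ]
MN =
[      122        68       158 ]
[       53        27       172 ]
[        0       -17       -85 ]

Matrix multiplication: (MN)[i][j] = sum over k of M[i][k] * N[k][j].
  (MN)[0][0] = (0)*(-4) + (11)*(11) + (1)*(1) = 122
  (MN)[0][1] = (0)*(-7) + (11)*(7) + (1)*(-9) = 68
  (MN)[0][2] = (0)*(9) + (11)*(14) + (1)*(4) = 158
  (MN)[1][0] = (8)*(-4) + (8)*(11) + (-3)*(1) = 53
  (MN)[1][1] = (8)*(-7) + (8)*(7) + (-3)*(-9) = 27
  (MN)[1][2] = (8)*(9) + (8)*(14) + (-3)*(4) = 172
  (MN)[2][0] = (-7)*(-4) + (-3)*(11) + (5)*(1) = 0
  (MN)[2][1] = (-7)*(-7) + (-3)*(7) + (5)*(-9) = -17
  (MN)[2][2] = (-7)*(9) + (-3)*(14) + (5)*(4) = -85
MN =
[      122        68       158 ]
[       53        27       172 ]
[        0       -17       -85 ]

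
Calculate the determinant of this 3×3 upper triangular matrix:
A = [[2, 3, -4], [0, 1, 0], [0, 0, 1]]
2

The determinant of a triangular matrix is the product of its diagonal entries (the off-diagonal entries above the diagonal do not affect it).
det(A) = (2) * (1) * (1) = 2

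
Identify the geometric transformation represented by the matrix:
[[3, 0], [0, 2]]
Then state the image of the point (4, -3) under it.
non-uniform scaling by (3, 2); image of (4, -3) is (12, -6)

This is diagonal with distinct entries, so it scales the x-axis by 3 and the y-axis by 2.
The matrix [[3, 0], [0, 2]] represents: non-uniform scaling by (3, 2).
Applying it to (4, -3): [3·4 + 0·-3, 0·4 + 2·-3] = (12, -6).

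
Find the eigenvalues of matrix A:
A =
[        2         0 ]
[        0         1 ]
λ = 1, 2

Solve det(A - λI) = 0. For a 2×2 matrix the characteristic equation is λ² - (trace)λ + det = 0.
trace(A) = a + d = 2 + 1 = 3.
det(A) = a*d - b*c = (2)*(1) - (0)*(0) = 2 - 0 = 2.
Characteristic equation: λ² - (3)λ + (2) = 0.
Discriminant = (3)² - 4*(2) = 9 - 8 = 1.
λ = (3 ± √1) / 2 = (3 ± 1) / 2 = 1, 2.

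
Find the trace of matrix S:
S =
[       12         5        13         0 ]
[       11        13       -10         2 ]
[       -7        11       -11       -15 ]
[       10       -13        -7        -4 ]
tr(S) = 12 + 13 - 11 - 4 = 10

The trace of a square matrix is the sum of its diagonal entries.
Diagonal entries of S: S[0][0] = 12, S[1][1] = 13, S[2][2] = -11, S[3][3] = -4.
tr(S) = 12 + 13 - 11 - 4 = 10.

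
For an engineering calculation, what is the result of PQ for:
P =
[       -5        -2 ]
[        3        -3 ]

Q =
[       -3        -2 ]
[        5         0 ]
PQ =
[        5        10 ]
[      -24        -6 ]

Matrix multiplication: (PQ)[i][j] = sum over k of P[i][k] * Q[k][j].
  (PQ)[0][0] = (-5)*(-3) + (-2)*(5) = 5
  (PQ)[0][1] = (-5)*(-2) + (-2)*(0) = 10
  (PQ)[1][0] = (3)*(-3) + (-3)*(5) = -24
  (PQ)[1][1] = (3)*(-2) + (-3)*(0) = -6
PQ =
[        5        10 ]
[      -24        -6 ]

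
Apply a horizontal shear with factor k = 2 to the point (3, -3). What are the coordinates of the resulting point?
(-3, -3)

Shear matrix for horizontal shear with factor k = 2:
[[1, 2], [0, 1]]
Result: (3, -3) → (-3, -3)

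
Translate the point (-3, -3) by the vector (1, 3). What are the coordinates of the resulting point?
(-2, 0)

Translation by (1, 3):
x' = -3 + 1 = -2
y' = -3 + 3 = 0
Homogeneous matrix: [[1, 0, 1], [0, 1, 3], [0, 0, 1]]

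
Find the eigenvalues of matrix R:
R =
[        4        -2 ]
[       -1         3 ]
λ = 2, 5

Solve det(R - λI) = 0. For a 2×2 matrix the characteristic equation is λ² - (trace)λ + det = 0.
trace(R) = a + d = 4 + 3 = 7.
det(R) = a*d - b*c = (4)*(3) - (-2)*(-1) = 12 - 2 = 10.
Characteristic equation: λ² - (7)λ + (10) = 0.
Discriminant = (7)² - 4*(10) = 49 - 40 = 9.
λ = (7 ± √9) / 2 = (7 ± 3) / 2 = 2, 5.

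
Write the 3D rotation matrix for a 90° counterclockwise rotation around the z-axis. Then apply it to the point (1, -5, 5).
R = [[0, -1, 0], [1, 0, 0], [0, 0, 1]]; R·(1, -5, 5) = (5, 1, 5)

Rotation matrix for 90° around z-axis:
cos(90°) = 0, sin(90°) = 1
R = [[0, -1, 0], [1, 0, 0], [0, 0, 1]]
Apply to (1, -5, 5): R·[1, -5, 5]ᵀ = (5, 1, 5)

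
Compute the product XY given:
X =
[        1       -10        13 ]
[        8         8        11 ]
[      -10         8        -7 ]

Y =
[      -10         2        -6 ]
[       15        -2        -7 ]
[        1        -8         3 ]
XY =
[     -147       -82       103 ]
[       51       -88       -71 ]
[      213        20       -17 ]

Matrix multiplication: (XY)[i][j] = sum over k of X[i][k] * Y[k][j].
  (XY)[0][0] = (1)*(-10) + (-10)*(15) + (13)*(1) = -147
  (XY)[0][1] = (1)*(2) + (-10)*(-2) + (13)*(-8) = -82
  (XY)[0][2] = (1)*(-6) + (-10)*(-7) + (13)*(3) = 103
  (XY)[1][0] = (8)*(-10) + (8)*(15) + (11)*(1) = 51
  (XY)[1][1] = (8)*(2) + (8)*(-2) + (11)*(-8) = -88
  (XY)[1][2] = (8)*(-6) + (8)*(-7) + (11)*(3) = -71
  (XY)[2][0] = (-10)*(-10) + (8)*(15) + (-7)*(1) = 213
  (XY)[2][1] = (-10)*(2) + (8)*(-2) + (-7)*(-8) = 20
  (XY)[2][2] = (-10)*(-6) + (8)*(-7) + (-7)*(3) = -17
XY =
[     -147       -82       103 ]
[       51       -88       -71 ]
[      213        20       -17 ]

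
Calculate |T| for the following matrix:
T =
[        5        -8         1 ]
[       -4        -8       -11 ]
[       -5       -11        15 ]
det(T) = -2121

Expand along row 0 (cofactor expansion): det(T) = a*(e*i - f*h) - b*(d*i - f*g) + c*(d*h - e*g), where the 3×3 is [[a, b, c], [d, e, f], [g, h, i]].
Minor M_00 = (-8)*(15) - (-11)*(-11) = -120 - 121 = -241.
Minor M_01 = (-4)*(15) - (-11)*(-5) = -60 - 55 = -115.
Minor M_02 = (-4)*(-11) - (-8)*(-5) = 44 - 40 = 4.
det(T) = (5)*(-241) - (-8)*(-115) + (1)*(4) = -1205 - 920 + 4 = -2121.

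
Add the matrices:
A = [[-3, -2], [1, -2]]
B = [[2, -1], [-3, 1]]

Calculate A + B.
[[-1, -3], [-2, -1]]

Add corresponding elements:
(-3)+(2)=-1
(-2)+(-1)=-3
(1)+(-3)=-2
(-2)+(1)=-1
A + B = [[-1, -3], [-2, -1]]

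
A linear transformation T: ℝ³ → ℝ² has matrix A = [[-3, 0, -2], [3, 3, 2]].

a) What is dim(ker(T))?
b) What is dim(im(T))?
dim(ker) = 1, dim(im) = 2

The two rows are not scalar multiples of one another (no single k satisfies row 2 = k × row 1), so they are linearly independent.
Thus rank(A) = 2.
dim(im(T)) = rank(A) = 2.
By the rank-nullity theorem applied to T: ℝ³ → ℝ², rank(A) + nullity(A) = 3 (the domain dimension), so dim(ker(T)) = 3 - 2 = 1.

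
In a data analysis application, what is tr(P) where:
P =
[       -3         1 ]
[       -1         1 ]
tr(P) = -3 + 1 = -2

The trace of a square matrix is the sum of its diagonal entries.
Diagonal entries of P: P[0][0] = -3, P[1][1] = 1.
tr(P) = -3 + 1 = -2.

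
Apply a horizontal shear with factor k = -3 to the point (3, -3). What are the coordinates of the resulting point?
(12, -3)

Shear matrix for horizontal shear with factor k = -3:
[[1, -3], [0, 1]]
Result: (3, -3) → (12, -3)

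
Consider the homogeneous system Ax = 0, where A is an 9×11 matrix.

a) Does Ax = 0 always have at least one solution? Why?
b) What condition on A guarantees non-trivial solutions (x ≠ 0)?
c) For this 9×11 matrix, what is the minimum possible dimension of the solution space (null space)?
a) Yes, x = 0 is always a solution. b) When A has linearly dependent columns (rank < n). c) Minimum nullity = 2.

a) x = 0 satisfies A·0 = 0, so the zero vector is always a solution.
b) Non-trivial solutions exist iff the columns of A are linearly dependent, equivalently rank(A) < n (the number of columns).
c) By rank-nullity, rank(A) + nullity(A) = n = 11. Since A has only 9 rows, rank(A) ≤ 9, so nullity(A) ≥ 11 - 9 = 2.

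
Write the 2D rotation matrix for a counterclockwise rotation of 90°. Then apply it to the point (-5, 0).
R = [[0, -1], [1, 0]]; R·(-5, 0) = (0, -5)

Rotation matrix formula: R(θ) = [[cos θ, -sin θ], [sin θ, cos θ]]
For θ = 90°:
cos(90°) = 0
sin(90°) = 1
R = [[0, -1], [1, 0]]
Apply to (-5, 0): [0·-5 + (-1)·0, 1·-5 + 0·0] = (0, -5)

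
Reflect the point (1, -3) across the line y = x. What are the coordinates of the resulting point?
(-3, 1)

Reflection across line y = x: (1, -3) → (-3, 1)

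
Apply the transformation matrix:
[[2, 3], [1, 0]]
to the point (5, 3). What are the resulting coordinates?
(19, 5)

Matrix multiplication:
[[2, 3], [1, 0]] × [5, 3]ᵀ
= [2×5 + 3×3, 1×5 + 0×3]ᵀ
= [19.0000, 5.0000]ᵀ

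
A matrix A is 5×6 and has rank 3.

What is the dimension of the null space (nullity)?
3

The rank-nullity theorem for an m×n matrix states:
rank(A) + nullity(A) = n (the number of columns).
Here n = 6 and rank(A) = 3, so nullity(A) = 6 - 3 = 3.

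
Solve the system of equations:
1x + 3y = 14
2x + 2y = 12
x = 2, y = 4

Use elimination (row reduction):
Equation 1: 1x + 3y = 14.
Equation 2: 2x + 2y = 12.
Multiply Eq1 by 2 and Eq2 by 1: 2x + 6y = 28;  2x + 2y = 12.
Subtract: (-4)y = -16, so y = 4.
Back-substitute into Eq1: 1x + 3*(4) = 14, so x = 2.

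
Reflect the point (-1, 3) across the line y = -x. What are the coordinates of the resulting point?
(-3, 1)

Reflection across line y = -x: (-1, 3) → (-3, 1)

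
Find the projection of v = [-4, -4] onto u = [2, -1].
[-8/5, 4/5]

The projection of v onto u is proj_u(v) = ((v·u) / (u·u)) · u.
v·u = (-4)*(2) + (-4)*(-1) = -4.
u·u = (2)*(2) + (-1)*(-1) = 5.
coefficient = -4 / 5 = -4/5.
proj_u(v) = -4/5 · [2, -1] = [-8/5, 4/5].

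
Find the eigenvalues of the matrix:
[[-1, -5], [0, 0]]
λ = -1 and λ = 0

Characteristic equation: det(A - λI) = 0
λ² - (trace)λ + (det) = 0
λ² - (-1)λ + (0) = 0
λ² + 1λ + 0 = 0
Solving: λ = -1, 0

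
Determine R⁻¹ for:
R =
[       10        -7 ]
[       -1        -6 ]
det(R) = -67
R⁻¹ =
[     6/67     -7/67 ]
[    -1/67    -10/67 ]

For a 2×2 matrix R = [[a, b], [c, d]] with det(R) ≠ 0, R⁻¹ = (1/det(R)) * [[d, -b], [-c, a]].
det(R) = (10)*(-6) - (-7)*(-1) = -60 - 7 = -67.
R⁻¹ = (1/-67) * [[-6, 7], [1, 10]].
Dividing each entry by -67 and reducing:
R⁻¹ =
[     6/67     -7/67 ]
[    -1/67    -10/67 ]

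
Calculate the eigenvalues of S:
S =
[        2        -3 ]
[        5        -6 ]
λ = -3, -1

Solve det(S - λI) = 0. For a 2×2 matrix the characteristic equation is λ² - (trace)λ + det = 0.
trace(S) = a + d = 2 - 6 = -4.
det(S) = a*d - b*c = (2)*(-6) - (-3)*(5) = -12 + 15 = 3.
Characteristic equation: λ² - (-4)λ + (3) = 0.
Discriminant = (-4)² - 4*(3) = 16 - 12 = 4.
λ = (-4 ± √4) / 2 = (-4 ± 2) / 2 = -3, -1.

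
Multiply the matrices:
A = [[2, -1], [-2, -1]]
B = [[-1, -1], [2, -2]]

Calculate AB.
[[-4, 0], [0, 4]]

Each entry (i,j) of AB = sum over k of A[i][k]*B[k][j].
(AB)[0][0] = (2)*(-1) + (-1)*(2) = -4
(AB)[0][1] = (2)*(-1) + (-1)*(-2) = 0
(AB)[1][0] = (-2)*(-1) + (-1)*(2) = 0
(AB)[1][1] = (-2)*(-1) + (-1)*(-2) = 4
AB = [[-4, 0], [0, 4]]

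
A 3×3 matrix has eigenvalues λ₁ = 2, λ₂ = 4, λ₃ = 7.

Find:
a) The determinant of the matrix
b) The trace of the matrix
det = 56, trace = 13

Two standard eigenvalue identities:
- det(A) equals the product of the eigenvalues (counted with multiplicity).
- trace(A) equals the sum of the eigenvalues.
det(A) = (2)*(4)*(7) = 56.
trace(A) = 2 + 4 + 7 = 13.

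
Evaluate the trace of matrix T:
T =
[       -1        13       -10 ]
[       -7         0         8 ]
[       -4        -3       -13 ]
tr(T) = -1 + 0 - 13 = -14

The trace of a square matrix is the sum of its diagonal entries.
Diagonal entries of T: T[0][0] = -1, T[1][1] = 0, T[2][2] = -13.
tr(T) = -1 + 0 - 13 = -14.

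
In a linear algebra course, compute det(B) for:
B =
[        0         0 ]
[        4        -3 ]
det(B) = 0

For a 2×2 matrix [[a, b], [c, d]], det = a*d - b*c.
det(B) = (0)*(-3) - (0)*(4) = 0 - 0 = 0.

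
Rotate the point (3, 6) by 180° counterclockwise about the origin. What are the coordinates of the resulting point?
(-3, -6)

Rotation matrix R(θ) = [[cos θ, -sin θ], [sin θ, cos θ]]; for θ = 180°:
R = [[-1, 0], [0, -1]]
Result: R × [3, 6]ᵀ = [-1·3 + (0)·6, 0·3 + (-1)·6]ᵀ = (-3, -6)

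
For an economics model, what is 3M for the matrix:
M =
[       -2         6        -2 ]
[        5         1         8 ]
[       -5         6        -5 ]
3M =
[       -6        18        -6 ]
[       15         3        24 ]
[      -15        18       -15 ]

Scalar multiplication is elementwise: (3M)[i][j] = 3 * M[i][j].
  (3M)[0][0] = 3 * (-2) = -6
  (3M)[0][1] = 3 * (6) = 18
  (3M)[0][2] = 3 * (-2) = -6
  (3M)[1][0] = 3 * (5) = 15
  (3M)[1][1] = 3 * (1) = 3
  (3M)[1][2] = 3 * (8) = 24
  (3M)[2][0] = 3 * (-5) = -15
  (3M)[2][1] = 3 * (6) = 18
  (3M)[2][2] = 3 * (-5) = -15
3M =
[       -6        18        -6 ]
[       15         3        24 ]
[      -15        18       -15 ]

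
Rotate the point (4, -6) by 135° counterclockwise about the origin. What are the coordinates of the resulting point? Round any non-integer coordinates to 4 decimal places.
(1.4142, 7.0711)

Rotation matrix R(θ) = [[cos θ, -sin θ], [sin θ, cos θ]]; for θ = 135°:
R = [[-√2/2, -√2/2], [√2/2, -√2/2]]
Result: R × [4, -6]ᵀ = [-√2/2·4 + (-√2/2)·-6, √2/2·4 + (-√2/2)·-6]ᵀ = (1.4142, 7.0711)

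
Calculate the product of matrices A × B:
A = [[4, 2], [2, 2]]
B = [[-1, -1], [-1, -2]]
[[-6, -8], [-4, -6]]

Matrix multiplication:
C[0][0] = 4×-1 + 2×-1 = -6
C[0][1] = 4×-1 + 2×-2 = -8
C[1][0] = 2×-1 + 2×-1 = -4
C[1][1] = 2×-1 + 2×-2 = -6
Result: [[-6, -8], [-4, -6]]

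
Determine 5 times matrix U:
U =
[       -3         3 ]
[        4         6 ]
5U =
[      -15        15 ]
[       20        30 ]

Scalar multiplication is elementwise: (5U)[i][j] = 5 * U[i][j].
  (5U)[0][0] = 5 * (-3) = -15
  (5U)[0][1] = 5 * (3) = 15
  (5U)[1][0] = 5 * (4) = 20
  (5U)[1][1] = 5 * (6) = 30
5U =
[      -15        15 ]
[       20        30 ]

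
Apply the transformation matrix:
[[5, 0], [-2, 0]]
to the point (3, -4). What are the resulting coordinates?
(15, -6)

Matrix multiplication:
[[5, 0], [-2, 0]] × [3, -4]ᵀ
= [5×3 + 0×-4, -2×3 + 0×-4]ᵀ
= [15.0000, -6.0000]ᵀ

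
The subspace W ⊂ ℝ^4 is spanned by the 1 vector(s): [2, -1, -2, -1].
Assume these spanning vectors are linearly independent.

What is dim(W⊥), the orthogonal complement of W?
dim(W⊥) = 3

For any subspace W of ℝ^n, dim(W) + dim(W⊥) = n (the whole-space dimension).
Here the given 1 vectors are linearly independent, so dim(W) = 1.
Thus dim(W⊥) = n - dim(W) = 4 - 1 = 3.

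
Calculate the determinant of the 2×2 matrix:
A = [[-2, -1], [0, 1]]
-2

For A = [[a, b], [c, d]], det(A) = a*d - b*c.
det(A) = (-2)*(1) - (-1)*(0) = -2 - 0 = -2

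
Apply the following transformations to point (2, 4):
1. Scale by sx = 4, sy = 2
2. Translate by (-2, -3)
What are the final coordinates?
(6, 5)

Step 1: Scale (2, 4) by (sx, sy) = (4, 2) → (8, 8)
Step 2: Translate by (-2, -3) → (6, 5)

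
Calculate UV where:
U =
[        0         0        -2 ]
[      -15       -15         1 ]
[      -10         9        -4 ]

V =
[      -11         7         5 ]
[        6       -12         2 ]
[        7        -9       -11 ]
UV =
[      -14        18        22 ]
[       82        66      -116 ]
[      136      -142        12 ]

Matrix multiplication: (UV)[i][j] = sum over k of U[i][k] * V[k][j].
  (UV)[0][0] = (0)*(-11) + (0)*(6) + (-2)*(7) = -14
  (UV)[0][1] = (0)*(7) + (0)*(-12) + (-2)*(-9) = 18
  (UV)[0][2] = (0)*(5) + (0)*(2) + (-2)*(-11) = 22
  (UV)[1][0] = (-15)*(-11) + (-15)*(6) + (1)*(7) = 82
  (UV)[1][1] = (-15)*(7) + (-15)*(-12) + (1)*(-9) = 66
  (UV)[1][2] = (-15)*(5) + (-15)*(2) + (1)*(-11) = -116
  (UV)[2][0] = (-10)*(-11) + (9)*(6) + (-4)*(7) = 136
  (UV)[2][1] = (-10)*(7) + (9)*(-12) + (-4)*(-9) = -142
  (UV)[2][2] = (-10)*(5) + (9)*(2) + (-4)*(-11) = 12
UV =
[      -14        18        22 ]
[       82        66      -116 ]
[      136      -142        12 ]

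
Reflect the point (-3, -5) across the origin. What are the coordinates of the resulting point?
(3, 5)

Reflection across origin: (-3, -5) → (3, 5)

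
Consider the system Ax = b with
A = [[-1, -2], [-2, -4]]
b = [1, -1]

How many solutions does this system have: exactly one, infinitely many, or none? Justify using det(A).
No solution

det(A) = (-1)*(-4) - (-2)*(-2) = 0, so A is singular.
The column space of A is span(column 1) = span([-1, -2]).
b = [1, -1] is not a scalar multiple of column 1, so b ∉ column space and the system is inconsistent — no solution.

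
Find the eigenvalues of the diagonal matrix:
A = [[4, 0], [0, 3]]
λ₁ = 4, λ₂ = 3

The characteristic polynomial of A is det(A - λI) = (4 - λ)(3 - λ) = 0.
The roots are λ = 4 and λ = 3, so the eigenvalues are the diagonal entries.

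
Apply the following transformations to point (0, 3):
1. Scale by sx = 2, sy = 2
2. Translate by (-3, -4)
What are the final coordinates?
(-3, 2)

Step 1: Scale (0, 3) by (sx, sy) = (2, 2) → (0, 6)
Step 2: Translate by (-3, -4) → (-3, 2)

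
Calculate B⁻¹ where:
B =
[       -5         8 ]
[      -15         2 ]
det(B) = 110
B⁻¹ =
[     1/55     -4/55 ]
[     3/22     -1/22 ]

For a 2×2 matrix B = [[a, b], [c, d]] with det(B) ≠ 0, B⁻¹ = (1/det(B)) * [[d, -b], [-c, a]].
det(B) = (-5)*(2) - (8)*(-15) = -10 + 120 = 110.
B⁻¹ = (1/110) * [[2, -8], [15, -5]].
Dividing each entry by 110 and reducing:
B⁻¹ =
[     1/55     -4/55 ]
[     3/22     -1/22 ]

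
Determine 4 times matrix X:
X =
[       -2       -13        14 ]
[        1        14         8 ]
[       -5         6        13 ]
4X =
[       -8       -52        56 ]
[        4        56        32 ]
[      -20        24        52 ]

Scalar multiplication is elementwise: (4X)[i][j] = 4 * X[i][j].
  (4X)[0][0] = 4 * (-2) = -8
  (4X)[0][1] = 4 * (-13) = -52
  (4X)[0][2] = 4 * (14) = 56
  (4X)[1][0] = 4 * (1) = 4
  (4X)[1][1] = 4 * (14) = 56
  (4X)[1][2] = 4 * (8) = 32
  (4X)[2][0] = 4 * (-5) = -20
  (4X)[2][1] = 4 * (6) = 24
  (4X)[2][2] = 4 * (13) = 52
4X =
[       -8       -52        56 ]
[        4        56        32 ]
[      -20        24        52 ]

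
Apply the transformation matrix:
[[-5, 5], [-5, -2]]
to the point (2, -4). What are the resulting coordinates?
(-30, -2)

Matrix multiplication:
[[-5, 5], [-5, -2]] × [2, -4]ᵀ
= [-5×2 + 5×-4, -5×2 + -2×-4]ᵀ
= [-30.0000, -2.0000]ᵀ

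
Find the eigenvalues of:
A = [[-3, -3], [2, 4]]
λ = -2, 3

Solve det(A - λI) = 0. For a 2×2 matrix this is λ² - (trace)λ + det = 0.
trace(A) = -3 + 4 = 1.
det(A) = (-3)*(4) - (-3)*(2) = -12 + 6 = -6.
Characteristic equation: λ² - (1)λ + (-6) = 0.
Discriminant: (1)² - 4*(-6) = 1 + 24 = 25.
Roots: λ = (1 ± √25) / 2 = -2, 3.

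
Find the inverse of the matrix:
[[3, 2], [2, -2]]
[[1/5, 1/5], [1/5, -3/10]]

For [[a,b],[c,d]], inverse = (1/det)·[[d,-b],[-c,a]]
det = 3·-2 - 2·2 = -10
Inverse = (1/-10)·[[-2, -2], [-2, 3]]
        = [[1/5, 1/5], [1/5, -3/10]]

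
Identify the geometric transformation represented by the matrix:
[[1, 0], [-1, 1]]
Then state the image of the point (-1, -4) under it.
vertical shear with factor -1; image of (-1, -4) is (-1, -3)

The matrix [[1, 0], [k, 1]] sends (x, y) to (x, -1x + y), leaving the x-coordinate fixed: a vertical shear.
The matrix [[1, 0], [-1, 1]] represents: vertical shear with factor -1.
Applying it to (-1, -4): [1·-1 + 0·-4, -1·-1 + 1·-4] = (-1, -3).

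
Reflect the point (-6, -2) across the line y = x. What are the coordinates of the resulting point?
(-2, -6)

Reflection across line y = x: (-6, -2) → (-2, -6)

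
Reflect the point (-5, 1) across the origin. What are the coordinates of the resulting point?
(5, -1)

Reflection across origin: (-5, 1) → (5, -1)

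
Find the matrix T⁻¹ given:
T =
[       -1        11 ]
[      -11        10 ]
det(T) = 111
T⁻¹ =
[   10/111   -11/111 ]
[   11/111    -1/111 ]

For a 2×2 matrix T = [[a, b], [c, d]] with det(T) ≠ 0, T⁻¹ = (1/det(T)) * [[d, -b], [-c, a]].
det(T) = (-1)*(10) - (11)*(-11) = -10 + 121 = 111.
T⁻¹ = (1/111) * [[10, -11], [11, -1]].
Dividing each entry by 111 and reducing:
T⁻¹ =
[   10/111   -11/111 ]
[   11/111    -1/111 ]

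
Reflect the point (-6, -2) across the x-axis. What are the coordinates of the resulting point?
(-6, 2)

Reflection across x-axis: (-6, -2) → (-6, 2)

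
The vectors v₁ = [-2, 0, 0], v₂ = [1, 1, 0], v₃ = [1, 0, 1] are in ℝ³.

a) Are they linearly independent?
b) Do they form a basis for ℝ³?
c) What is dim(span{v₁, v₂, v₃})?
Yes independent, yes basis, dim = 3

Stack v₁, v₂, v₃ as rows of a 3×3 matrix.
[[-2, 0, 0]; [1, 1, 0]; [1, 0, 1]] is already lower triangular with nonzero diagonal entries (-2, 1, 1), so its determinant is the product of the diagonal entries, det = (-2)·(1)·(1) = -2 ≠ 0, and the rows are linearly independent.
Three linearly independent vectors in ℝ³ form a basis for ℝ³, so dim(span{v₁,v₂,v₃}) = 3.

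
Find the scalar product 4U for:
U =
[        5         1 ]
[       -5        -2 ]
4U =
[       20         4 ]
[      -20        -8 ]

Scalar multiplication is elementwise: (4U)[i][j] = 4 * U[i][j].
  (4U)[0][0] = 4 * (5) = 20
  (4U)[0][1] = 4 * (1) = 4
  (4U)[1][0] = 4 * (-5) = -20
  (4U)[1][1] = 4 * (-2) = -8
4U =
[       20         4 ]
[      -20        -8 ]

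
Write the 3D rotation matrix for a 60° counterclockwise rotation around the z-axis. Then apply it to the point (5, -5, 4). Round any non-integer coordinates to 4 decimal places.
R = [[1/2, -√3/2, 0], [√3/2, 1/2, 0], [0, 0, 1]]; R·(5, -5, 4) = (6.8301, 1.8301, 4.0000)

Rotation matrix for 60° around z-axis:
cos(60°) = 1/2, sin(60°) = √3/2
R = [[1/2, -√3/2, 0], [√3/2, 1/2, 0], [0, 0, 1]]
Apply to (5, -5, 4): R·[5, -5, 4]ᵀ = (6.8301, 1.8301, 4.0000)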